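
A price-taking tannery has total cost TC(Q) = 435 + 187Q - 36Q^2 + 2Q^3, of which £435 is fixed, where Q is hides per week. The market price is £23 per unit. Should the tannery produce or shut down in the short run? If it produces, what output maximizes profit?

Shut down

Variable cost is VC = 187Q - 36Q^2 + 2Q^3, so AVC = VC/Q = 187 - 36Q + 2Q^2 and MC = dTC/dQ = 187 - 72Q + 6Q^2.
AVC is minimized where dAVC/dQ = -36 + 4Q = 0, at Q = 9; min AVC = 187 - 36·9 + 2·9^2 = £25.
With P < min AVC (£23 < £25), every unit sold adds to the loss.
Best response: produce nothing and absorb the £435 fixed cost.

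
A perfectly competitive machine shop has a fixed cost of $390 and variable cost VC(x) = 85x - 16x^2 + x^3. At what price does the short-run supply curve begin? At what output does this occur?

$21 per unit, at x = 8

The shutdown price is the minimum of AVC. VC = 85x - 16x^2 + x^3, so AVC = 85 - 16x + x^2.
dAVC/dx = -16 + 2x = 0 gives x = 8. min AVC = 85 - 16·8 + 8^2 = 21.
For P < $21 the firm produces nothing.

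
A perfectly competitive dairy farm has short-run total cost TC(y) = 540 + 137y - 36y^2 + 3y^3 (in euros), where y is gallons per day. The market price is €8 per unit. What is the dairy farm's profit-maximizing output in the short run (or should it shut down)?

Strip out fixed cost: VC = 137y - 36y^2 + 3y^3. Then AVC = 137 - 36y + 3y^2 and MC = 137 - 72y + 9y^2.
AVC hits its minimum where MC = AVC, at y = 6, giving min AVC = 137 - 36·6 + 3·6^2 = €29.
P = €8 lies below min AVC = €29; no output level covers variable cost.
Shutting down limits the loss to fixed cost, €540.

Shut down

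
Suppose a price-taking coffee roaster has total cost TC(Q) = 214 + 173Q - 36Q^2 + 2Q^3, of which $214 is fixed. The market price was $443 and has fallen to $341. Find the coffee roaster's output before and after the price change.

Output falls from 15 to 14

MC = 173 - 72Q + 6Q^2; the shutdown threshold is min AVC = $11 (at Q = 9).
At P = $443 ≥ min AVC, set P = MC on the rising branch: Q = 15.
At P = $341 ≥ min AVC, set P = MC: Q = 14. The firm stays open but cuts output.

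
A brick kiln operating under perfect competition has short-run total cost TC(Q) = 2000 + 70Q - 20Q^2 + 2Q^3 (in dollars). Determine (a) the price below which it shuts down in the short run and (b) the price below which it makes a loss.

Shutdown price = $20; break-even price = $270

AVC = 70 - 20Q + 2Q^2; minimized at Q = 5, giving min AVC = $20. That is the shutdown price.
ATC = 2000/Q + 70 - 20Q + 2Q^2. Setting dATC/dQ = −2000/Q^2 − 20 + 4Q = 0 gives Q = 10 (since 4·10^3 − 20·10^2 = 2000).
min ATC = 2000/10 + 70 − 20·10 + 2·10^2 = $270. That is the break-even price.
For $20 ≤ P < $270 the firm produces at a loss; below $20 it shuts down.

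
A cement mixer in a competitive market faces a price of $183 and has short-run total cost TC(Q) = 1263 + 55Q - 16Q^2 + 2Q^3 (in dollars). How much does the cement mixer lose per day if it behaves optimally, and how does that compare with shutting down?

AVC = 55 - 16Q + 2Q^2; min AVC = $23 at Q = 4. Since P = $183 ≥ min AVC, the firm produces.
With MC = 55 - 32Q + 6Q^2, P = MC on the upward-sloping part at Q* = 8.
TR = 183·8 = 1464. TC = 1263 + 440 = 1703. Profit = 1464 − 1703 = -$239.
That loss of $239 beats the $1263 the firm would lose by shutting down; producing recovers $1024 of fixed cost.

Profit = -$239 at Q = 8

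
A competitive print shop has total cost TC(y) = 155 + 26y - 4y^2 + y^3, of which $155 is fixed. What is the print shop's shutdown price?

Short-run supply begins at min AVC. From VC = 26y - 4y^2 + y^3, AVC = 26 - 4y + y^2.
At the minimum of AVC, MC = AVC. MC = 26 - 8y + 3y^2; setting MC = AVC gives 2y^2 - 4y = 0, so y = 2. min AVC = 22.
For P < $22 the firm produces nothing.

$22 per unit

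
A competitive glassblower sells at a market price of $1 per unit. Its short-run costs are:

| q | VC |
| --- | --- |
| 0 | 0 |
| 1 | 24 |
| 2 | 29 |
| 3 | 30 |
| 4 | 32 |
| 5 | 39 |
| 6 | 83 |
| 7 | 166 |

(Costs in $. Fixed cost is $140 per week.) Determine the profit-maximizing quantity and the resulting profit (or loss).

Tabulate TR − TC: q=0: -140; q=1: -163; q=2: -167; q=3: -167; q=4: -168; q=5: -174; q=6: -217; q=7: -299.
Profit is highest at q = 0. Equivalently, the lowest AVC in the table is 39/5 ≈ $7.80 at q = 5, and P = $1 falls below it — price never covers variable cost, so the firm shuts down and loses only its fixed cost.

q = 0 (shut down); profit = -$140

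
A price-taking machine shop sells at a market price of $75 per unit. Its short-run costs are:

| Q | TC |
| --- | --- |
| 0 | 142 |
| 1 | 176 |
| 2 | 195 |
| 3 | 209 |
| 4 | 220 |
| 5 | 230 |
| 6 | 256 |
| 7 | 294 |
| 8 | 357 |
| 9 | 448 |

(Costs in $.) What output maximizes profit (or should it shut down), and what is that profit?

Q = 8; profit = $243

Compute π = P·Q − TC at each output: Q=0: -142; Q=1: -101; Q=2: -45; Q=3: 16; Q=4: 80; Q=5: 145; Q=6: 194; Q=7: 231; Q=8: 243; Q=9: 227.
Profit is maximized at Q = 8. AVC there is 215/8 = $26.88 ≤ P, so producing beats shutting down (which would give -$142).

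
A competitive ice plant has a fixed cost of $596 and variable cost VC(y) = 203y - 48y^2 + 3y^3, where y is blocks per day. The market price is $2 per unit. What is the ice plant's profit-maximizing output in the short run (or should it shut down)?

Shut down

Variable cost is VC = 203y - 48y^2 + 3y^3, so AVC = VC/y = 203 - 48y + 3y^2 and MC = dTC/dy = 203 - 96y + 9y^2.
AVC hits its minimum where MC = AVC, at y = 8, giving min AVC = 203 - 48·8 + 3·8^2 = $11.
Since P = $2 < min AVC = $11, price fails to cover variable cost at any output.
Shutting down limits the loss to fixed cost, $596.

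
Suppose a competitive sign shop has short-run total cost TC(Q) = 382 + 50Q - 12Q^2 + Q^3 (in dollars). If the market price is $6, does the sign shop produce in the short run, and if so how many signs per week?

Shut down

From TC, MC = TC'(Q) = 50 - 24Q + 3Q^2 and AVC = VC/Q = 50 - 12Q + Q^2.
The AVC parabola has its vertex at Q = 12/2 = 6, where AVC = 50 - 12·6 + 6^2 = $14.
P = $6 lies below min AVC = $14; no output level covers variable cost.
The firm minimizes its loss by shutting down and losing only its fixed cost of $382.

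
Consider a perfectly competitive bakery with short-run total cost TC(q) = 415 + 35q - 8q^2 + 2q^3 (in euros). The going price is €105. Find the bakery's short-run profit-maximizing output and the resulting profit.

Profit = -€115 at q = 5

AVC = 35 - 8q + 2q^2; min AVC = €27 at q = 2. Since P = €105 ≥ min AVC, the firm produces.
With MC = 35 - 16q + 6q^2, P = MC on the upward-sloping part at q* = 5.
TR = 105·5 = 525. TC = 415 + 225 = 640. Profit = 525 − 640 = -€115.
By producing, the firm covers all variable cost plus €300 of fixed cost; shutting down would lose the full €415.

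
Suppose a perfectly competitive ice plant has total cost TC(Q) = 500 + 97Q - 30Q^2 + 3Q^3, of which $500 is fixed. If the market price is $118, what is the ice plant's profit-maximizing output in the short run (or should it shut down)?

Produce at Q = 7

Variable cost is VC = 97Q - 30Q^2 + 3Q^3, so AVC = VC/Q = 97 - 30Q + 3Q^2 and MC = dTC/dQ = 97 - 60Q + 9Q^2.
AVC hits its minimum where MC = AVC, at Q = 5, giving min AVC = 97 - 30·5 + 3·5^2 = $22.
Because $118 ≥ $22, revenue can cover variable cost; the firm operates.
P = MC gives -21 - 60Q + 9Q^2 = 0, with roots -1/3 and 7. Take the larger (rising MC): Q* = 7.
Check: AVC at Q = 7 is $34 ≤ P, so revenue covers variable cost.
Profit = P·Q − TC = 118·7 − 738 = $88.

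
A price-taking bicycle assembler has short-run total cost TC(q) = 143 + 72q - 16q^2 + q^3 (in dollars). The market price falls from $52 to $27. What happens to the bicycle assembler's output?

AVC = 72 - 16q + q^2, minimized at q = 8 where min AVC = $8. MC = 72 - 32q + 3q^2.
At P = $52 ≥ min AVC, set P = MC on the rising branch: q = 10.
At P = $27 ≥ min AVC, set P = MC: q = 9. The firm stays open but cuts output.

Output falls from 10 to 9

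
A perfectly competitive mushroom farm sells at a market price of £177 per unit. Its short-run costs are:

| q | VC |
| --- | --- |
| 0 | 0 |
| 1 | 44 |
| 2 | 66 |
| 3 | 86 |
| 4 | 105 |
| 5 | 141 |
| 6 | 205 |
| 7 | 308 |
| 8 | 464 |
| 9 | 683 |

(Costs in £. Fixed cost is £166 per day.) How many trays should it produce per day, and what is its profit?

Tabulate TR − TC: q=0: -166; q=1: -33; q=2: 122; q=3: 279; q=4: 437; q=5: 578; q=6: 691; q=7: 765; q=8: 786; q=9: 744.
Profit is maximized at q = 8. AVC there is 464/8 = £58 ≤ P, so producing beats shutting down (which would give -£166).

q = 8; profit = £786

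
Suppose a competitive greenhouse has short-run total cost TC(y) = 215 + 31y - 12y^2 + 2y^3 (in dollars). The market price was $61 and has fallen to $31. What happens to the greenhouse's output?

Output falls from 5 to 4

MC = 31 - 24y + 6y^2; the shutdown threshold is min AVC = $13 (at y = 3).
With P = $61 above the shutdown price, P = MC gives y = 5.
At P = $31 ≥ min AVC, set P = MC: y = 4. The firm stays open but cuts output.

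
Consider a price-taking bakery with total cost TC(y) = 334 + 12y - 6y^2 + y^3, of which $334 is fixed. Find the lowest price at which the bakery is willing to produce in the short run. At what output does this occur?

Short-run supply begins at min AVC. From VC = 12y - 6y^2 + y^3, AVC = 12 - 6y + y^2.
At the minimum of AVC, MC = AVC. MC = 12 - 12y + 3y^2; setting MC = AVC gives 2y^2 - 6y = 0, so y = 3. min AVC = 3.
So the shutdown price is $3.

$3 per unit, at y = 3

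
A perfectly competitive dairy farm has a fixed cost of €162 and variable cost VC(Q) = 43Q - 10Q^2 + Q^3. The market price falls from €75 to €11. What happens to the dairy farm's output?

AVC = 43 - 10Q + Q^2, minimized at Q = 5 where min AVC = €18. MC = 43 - 20Q + 3Q^2.
With P = €75 above the shutdown price, P = MC gives Q = 8.
At P = €11 < min AVC = €18, price no longer covers variable cost at any output, so the firm shuts down: Q = 0.

Output falls from 8 to 0 (the firm shuts down)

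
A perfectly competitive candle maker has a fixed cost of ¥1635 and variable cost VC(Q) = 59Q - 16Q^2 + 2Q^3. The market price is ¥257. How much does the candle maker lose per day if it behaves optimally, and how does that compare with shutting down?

AVC = 59 - 16Q + 2Q^2; min AVC = ¥27 at Q = 4. Since P = ¥257 ≥ min AVC, the firm produces.
MC = 59 - 32Q + 6Q^2. Setting P = MC and taking the root on the rising branch gives Q* = 9.
TR = 257·9 = 2313. TC = 1635 + 693 = 2328. Profit = 2313 − 2328 = -¥15.
That loss of ¥15 beats the ¥1635 the firm would lose by shutting down; producing recovers ¥1620 of fixed cost.

Profit = -¥15 at Q = 9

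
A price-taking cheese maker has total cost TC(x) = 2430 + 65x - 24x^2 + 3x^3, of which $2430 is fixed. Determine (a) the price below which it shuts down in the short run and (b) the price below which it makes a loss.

Shutdown price = $17; break-even price = $362

Shutdown price = min AVC. AVC = 65 - 24x + 3x^2, with vertex at x = 4 and minimum $17.
ATC = 2430/x + 65 - 24x + 3x^2. Setting dATC/dx = −2430/x^2 − 24 + 6x = 0 gives x = 9 (since 6·9^3 − 24·9^2 = 2430).
min ATC = 2430/9 + 65 − 24·9 + 3·9^2 = $362. That is the break-even price.
For $17 ≤ P < $362 the firm produces at a loss; below $17 it shuts down.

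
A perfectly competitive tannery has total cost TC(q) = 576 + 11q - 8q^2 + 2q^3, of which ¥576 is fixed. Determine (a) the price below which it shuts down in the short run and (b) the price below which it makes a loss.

AVC = 11 - 8q + 2q^2; minimized at q = 2, giving min AVC = ¥3. That is the shutdown price.
ATC = 576/q + 11 - 8q + 2q^2. Setting dATC/dq = −576/q^2 − 8 + 4q = 0 gives q = 6 (since 4·6^3 − 8·6^2 = 576).
min ATC = 576/6 + 11 − 8·6 + 2·6^2 = ¥131. That is the break-even price.
For ¥3 ≤ P < ¥131 the firm produces at a loss; below ¥3 it shuts down.

Shutdown price = ¥3; break-even price = ¥131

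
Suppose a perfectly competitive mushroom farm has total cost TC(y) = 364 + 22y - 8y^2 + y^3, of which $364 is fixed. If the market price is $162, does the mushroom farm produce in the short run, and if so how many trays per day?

From TC, MC = TC'(y) = 22 - 16y + 3y^2 and AVC = VC/y = 22 - 8y + y^2.
AVC is minimized where dAVC/dy = -8 + 2y = 0, at y = 4; min AVC = 22 - 8·4 + 4^2 = $6.
P = $162 exceeds min AVC = $6, so the firm stays open.
P = MC gives -140 - 16y + 3y^2 = 0, with roots -14/3 and 10. Take the larger (rising MC): y* = 10.
Check: AVC at y = 10 is $42 ≤ P, so revenue covers variable cost.
Profit = P·y − TC = 162·10 − 784 = $836.

Produce at y = 10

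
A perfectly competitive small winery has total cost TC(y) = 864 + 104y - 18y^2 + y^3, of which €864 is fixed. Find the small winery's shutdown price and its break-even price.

Shutdown price = min AVC. AVC = 104 - 18y + y^2, with vertex at y = 9 and minimum €23.
ATC = 864/y + 104 - 18y + y^2. Setting dATC/dy = −864/y^2 − 18 + 2y = 0 gives y = 12 (since 2·12^3 − 18·12^2 = 864).
min ATC = 864/12 + 104 − 18·12 + 12^2 = €104. That is the break-even price.
For €23 ≤ P < €104 the firm produces at a loss; below €23 it shuts down.

Shutdown price = €23; break-even price = €104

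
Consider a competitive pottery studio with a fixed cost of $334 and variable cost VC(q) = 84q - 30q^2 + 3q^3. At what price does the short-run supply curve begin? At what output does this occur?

$9 per unit, at q = 5

Short-run supply begins at min AVC. From VC = 84q - 30q^2 + 3q^3, AVC = 84 - 30q + 3q^2.
At the minimum of AVC, MC = AVC. MC = 84 - 60q + 9q^2; setting MC = AVC gives 6q^2 - 30q = 0, so q = 5. min AVC = 9.
So the shutdown price is $9.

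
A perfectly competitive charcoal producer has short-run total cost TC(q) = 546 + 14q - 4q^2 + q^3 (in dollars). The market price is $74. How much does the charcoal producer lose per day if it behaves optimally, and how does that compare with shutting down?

Profit = -$258 at q = 6

AVC = 14 - 4q + q^2 has its minimum $10 at q = 2; price $74 clears that bar, so the firm operates.
MC = 14 - 8q + 3q^2. Setting P = MC and taking the root on the rising branch gives q* = 6.
TR = 74·6 = 444. TC = 546 + 156 = 702. Profit = 444 − 702 = -$258.
That loss of $258 beats the $546 the firm would lose by shutting down; producing recovers $288 of fixed cost.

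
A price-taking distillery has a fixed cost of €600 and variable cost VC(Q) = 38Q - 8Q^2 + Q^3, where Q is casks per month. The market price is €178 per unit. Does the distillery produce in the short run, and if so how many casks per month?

Strip out fixed cost: VC = 38Q - 8Q^2 + Q^3. Then AVC = 38 - 8Q + Q^2 and MC = 38 - 16Q + 3Q^2.
AVC hits its minimum where MC = AVC, at Q = 4, giving min AVC = 38 - 8·4 + 4^2 = €22.
Because €178 ≥ €22, revenue can cover variable cost; the firm operates.
P = MC gives -140 - 16Q + 3Q^2 = 0, with roots -14/3 and 10. Take the larger (rising MC): Q* = 10.
Check: AVC at Q = 10 is €58 ≤ P, so revenue covers variable cost.
Profit = P·Q − TC = 178·10 − 1180 = €600.

Produce at Q = 10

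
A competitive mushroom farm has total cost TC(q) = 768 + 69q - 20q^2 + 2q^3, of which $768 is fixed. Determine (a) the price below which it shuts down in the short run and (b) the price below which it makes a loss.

Shutdown price = $19; break-even price = $133

Shutdown price = min AVC. AVC = 69 - 20q + 2q^2, with vertex at q = 5 and minimum $19.
ATC = 768/q + 69 - 20q + 2q^2. Setting dATC/dq = −768/q^2 − 20 + 4q = 0 gives q = 8 (since 4·8^3 − 20·8^2 = 768).
min ATC = 768/8 + 69 − 20·8 + 2·8^2 = $133. That is the break-even price.
Between these two prices the firm operates at a loss; above $133 it earns a profit.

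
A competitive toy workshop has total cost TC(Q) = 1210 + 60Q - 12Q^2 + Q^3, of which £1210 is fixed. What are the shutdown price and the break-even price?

Shutdown price = min AVC. AVC = 60 - 12Q + Q^2, with vertex at Q = 6 and minimum £24.
ATC = 1210/Q + 60 - 12Q + Q^2. Setting dATC/dQ = −1210/Q^2 − 12 + 2Q = 0 gives Q = 11 (since 2·11^3 − 12·11^2 = 1210).
min ATC = 1210/11 + 60 − 12·11 + 11^2 = £159. That is the break-even price.
Between these two prices the firm operates at a loss; above £159 it earns a profit.

Shutdown price = £24; break-even price = £159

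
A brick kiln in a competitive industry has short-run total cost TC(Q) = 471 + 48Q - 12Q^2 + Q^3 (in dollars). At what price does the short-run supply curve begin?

The firm shuts down when price falls below the minimum of average variable cost. AVC = VC/Q = 48 - 12Q + Q^2.
At the minimum of AVC, MC = AVC. MC = 48 - 24Q + 3Q^2; setting MC = AVC gives 2Q^2 - 12Q = 0, so Q = 6. min AVC = 12.
For P < $12 the firm produces nothing.

$12 per unit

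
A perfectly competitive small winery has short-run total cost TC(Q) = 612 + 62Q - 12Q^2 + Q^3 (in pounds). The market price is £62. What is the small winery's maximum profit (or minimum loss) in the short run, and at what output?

AVC = 62 - 12Q + Q^2; min AVC = £26 at Q = 6. Since P = £62 ≥ min AVC, the firm produces.
MC = 62 - 24Q + 3Q^2. Setting P = MC and taking the root on the rising branch gives Q* = 8.
TR = 62·8 = 496. TC = 612 + 240 = 852. Profit = 496 − 852 = -£356.
By producing, the firm covers all variable cost plus £256 of fixed cost; shutting down would lose the full £612.

Profit = -£356 at Q = 8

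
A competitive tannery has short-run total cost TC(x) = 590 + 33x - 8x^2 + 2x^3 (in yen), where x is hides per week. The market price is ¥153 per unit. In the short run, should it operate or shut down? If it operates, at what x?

Produce at x = 6

Variable cost is VC = 33x - 8x^2 + 2x^3, so AVC = VC/x = 33 - 8x + 2x^2 and MC = dTC/dx = 33 - 16x + 6x^2.
AVC is minimized where dAVC/dx = -8 + 4x = 0, at x = 2; min AVC = 33 - 8·2 + 2·2^2 = ¥25.
Because ¥153 ≥ ¥25, revenue can cover variable cost; the firm operates.
P = MC gives -120 - 16x + 6x^2 = 0, with roots -10/3 and 6. Take the larger (rising MC): x* = 6.
Check: AVC at x = 6 is ¥57 ≤ P, so revenue covers variable cost.
Profit = P·x − TC = 153·6 − 932 = -¥14, a loss, but smaller than the ¥590 fixed cost the firm would lose by shutting down.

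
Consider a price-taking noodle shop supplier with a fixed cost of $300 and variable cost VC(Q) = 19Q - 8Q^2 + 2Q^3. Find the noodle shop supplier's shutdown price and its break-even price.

AVC = 19 - 8Q + 2Q^2; minimized at Q = 2, giving min AVC = $11. That is the shutdown price.
ATC = 300/Q + 19 - 8Q + 2Q^2. Setting dATC/dQ = −300/Q^2 − 8 + 4Q = 0 gives Q = 5 (since 4·5^3 − 8·5^2 = 300).
min ATC = 300/5 + 19 − 8·5 + 2·5^2 = $89. That is the break-even price.
Between these two prices the firm operates at a loss; above $89 it earns a profit.

Shutdown price = $11; break-even price = $89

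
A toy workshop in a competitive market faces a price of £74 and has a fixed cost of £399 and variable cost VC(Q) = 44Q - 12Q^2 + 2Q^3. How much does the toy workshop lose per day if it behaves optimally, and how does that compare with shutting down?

Profit = -£199 at Q = 5

AVC = 44 - 12Q + 2Q^2; min AVC = £26 at Q = 3. Since P = £74 ≥ min AVC, the firm produces.
MC = 44 - 24Q + 6Q^2. Setting P = MC and taking the root on the rising branch gives Q* = 5.
TR = 74·5 = 370. TC = 399 + 170 = 569. Profit = 370 − 569 = -£199.
By producing, the firm covers all variable cost plus £200 of fixed cost; shutting down would lose the full £399.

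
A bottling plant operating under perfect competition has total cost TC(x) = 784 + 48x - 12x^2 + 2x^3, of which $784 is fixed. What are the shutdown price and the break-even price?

Shutdown price = min AVC. AVC = 48 - 12x + 2x^2, with vertex at x = 3 and minimum $30.
ATC = 784/x + 48 - 12x + 2x^2. Setting dATC/dx = −784/x^2 − 12 + 4x = 0 gives x = 7 (since 4·7^3 − 12·7^2 = 784).
min ATC = 784/7 + 48 − 12·7 + 2·7^2 = $174. That is the break-even price.
For $30 ≤ P < $174 the firm produces at a loss; below $30 it shuts down.

Shutdown price = $30; break-even price = $174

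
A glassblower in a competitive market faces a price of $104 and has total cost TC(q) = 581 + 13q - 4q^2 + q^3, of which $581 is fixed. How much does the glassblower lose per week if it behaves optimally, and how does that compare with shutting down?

AVC = 13 - 4q + q^2; min AVC = $9 at q = 2. Since P = $104 ≥ min AVC, the firm produces.
MC = 13 - 8q + 3q^2. Setting P = MC and taking the root on the rising branch gives q* = 7.
TR = 104·7 = 728. TC = 581 + 238 = 819. Profit = 728 − 819 = -$91.
That loss of $91 beats the $581 the firm would lose by shutting down; producing recovers $490 of fixed cost.

Profit = -$91 at q = 7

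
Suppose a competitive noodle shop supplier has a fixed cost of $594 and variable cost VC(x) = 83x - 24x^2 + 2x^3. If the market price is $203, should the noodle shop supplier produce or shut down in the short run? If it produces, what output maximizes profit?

Produce at x = 10

From TC, MC = TC'(x) = 83 - 48x + 6x^2 and AVC = VC/x = 83 - 24x + 2x^2.
AVC hits its minimum where MC = AVC, at x = 6, giving min AVC = 83 - 24·6 + 2·6^2 = $11.
Because $203 ≥ $11, revenue can cover variable cost; the firm operates.
Set P = MC: 203 = 83 - 48x + 6x^2 → -120 - 48x + 6x^2 = 0. The roots are x = -2 and x = 10; the profit-maximizing output is on the rising part of MC, so x* = 10.
Check: AVC at x = 10 is $43 ≤ P, so revenue covers variable cost.
Profit = P·x − TC = 203·10 − 1024 = $1006.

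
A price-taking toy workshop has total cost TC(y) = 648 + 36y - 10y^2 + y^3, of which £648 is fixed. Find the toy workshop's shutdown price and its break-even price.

AVC = 36 - 10y + y^2; minimized at y = 5, giving min AVC = £11. That is the shutdown price.
ATC = 648/y + 36 - 10y + y^2. Setting dATC/dy = −648/y^2 − 10 + 2y = 0 gives y = 9 (since 2·9^3 − 10·9^2 = 648).
min ATC = 648/9 + 36 − 10·9 + 9^2 = £99. That is the break-even price.
Between these two prices the firm operates at a loss; above £99 it earns a profit.

Shutdown price = £11; break-even price = £99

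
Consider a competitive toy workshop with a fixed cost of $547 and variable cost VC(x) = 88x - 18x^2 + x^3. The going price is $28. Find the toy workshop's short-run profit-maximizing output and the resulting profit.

AVC = 88 - 18x + x^2; min AVC = $7 at x = 9. Since P = $28 ≥ min AVC, the firm produces.
MC = 88 - 36x + 3x^2. Setting P = MC and taking the root on the rising branch gives x* = 10.
TR = 28·10 = 280. TC = 547 + 80 = 627. Profit = 280 − 627 = -$347.
By producing, the firm covers all variable cost plus $200 of fixed cost; shutting down would lose the full $547.

Profit = -$347 at x = 10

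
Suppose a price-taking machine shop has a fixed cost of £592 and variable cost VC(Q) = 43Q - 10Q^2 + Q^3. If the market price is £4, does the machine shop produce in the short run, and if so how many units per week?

Shut down

Strip out fixed cost: VC = 43Q - 10Q^2 + Q^3. Then AVC = 43 - 10Q + Q^2 and MC = 43 - 20Q + 3Q^2.
The AVC parabola has its vertex at Q = 10/2 = 5, where AVC = 43 - 10·5 + 5^2 = £18.
P = £4 lies below min AVC = £18; no output level covers variable cost.
Shutting down limits the loss to fixed cost, £592.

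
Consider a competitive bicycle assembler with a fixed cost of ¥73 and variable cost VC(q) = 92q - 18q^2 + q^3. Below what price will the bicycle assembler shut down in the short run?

The shutdown price is the minimum of AVC. VC = 92q - 18q^2 + q^3, so AVC = 92 - 18q + q^2.
At the minimum of AVC, MC = AVC. MC = 92 - 36q + 3q^2; setting MC = AVC gives 2q^2 - 18q = 0, so q = 9. min AVC = 11.
For P < ¥11 the firm produces nothing.

¥11 per unit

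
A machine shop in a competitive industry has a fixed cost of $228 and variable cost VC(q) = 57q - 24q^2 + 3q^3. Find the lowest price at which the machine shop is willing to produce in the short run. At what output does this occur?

$9 per unit, at q = 4

Short-run supply begins at min AVC. From VC = 57q - 24q^2 + 3q^3, AVC = 57 - 24q + 3q^2.
At the minimum of AVC, MC = AVC. MC = 57 - 48q + 9q^2; setting MC = AVC gives 6q^2 - 24q = 0, so q = 4. min AVC = 9.
So the shutdown price is $9.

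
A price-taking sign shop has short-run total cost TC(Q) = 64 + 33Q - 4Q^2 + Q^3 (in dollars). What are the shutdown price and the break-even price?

Shutdown price = min AVC. AVC = 33 - 4Q + Q^2, with vertex at Q = 2 and minimum $29.
ATC = 64/Q + 33 - 4Q + Q^2. Setting dATC/dQ = −64/Q^2 − 4 + 2Q = 0 gives Q = 4 (since 2·4^3 − 4·4^2 = 64).
min ATC = 64/4 + 33 − 4·4 + 4^2 = $49. That is the break-even price.
Between these two prices the firm operates at a loss; above $49 it earns a profit.

Shutdown price = $29; break-even price = $49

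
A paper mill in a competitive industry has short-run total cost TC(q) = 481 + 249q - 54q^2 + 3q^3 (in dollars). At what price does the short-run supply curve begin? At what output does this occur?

The firm shuts down when price falls below the minimum of average variable cost. AVC = VC/q = 249 - 54q + 3q^2.
dAVC/dq = -54 + 6q = 0 gives q = 9. min AVC = 249 - 54·9 + 3·9^2 = 6.
The firm shuts down for any P below $6.

$6 per unit, at q = 9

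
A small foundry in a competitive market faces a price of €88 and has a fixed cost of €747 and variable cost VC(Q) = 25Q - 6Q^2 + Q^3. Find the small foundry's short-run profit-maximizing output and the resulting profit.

Profit = -€355 at Q = 7

AVC = 25 - 6Q + Q^2; min AVC = €16 at Q = 3. Since P = €88 ≥ min AVC, the firm produces.
With MC = 25 - 12Q + 3Q^2, P = MC on the upward-sloping part at Q* = 7.
TR = 88·7 = 616. TC = 747 + 224 = 971. Profit = 616 − 971 = -€355.
By producing, the firm covers all variable cost plus €392 of fixed cost; shutting down would lose the full €747.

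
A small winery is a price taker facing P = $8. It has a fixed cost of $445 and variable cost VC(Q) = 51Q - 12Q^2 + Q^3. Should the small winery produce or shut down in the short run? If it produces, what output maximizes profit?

Shut down

Variable cost is VC = 51Q - 12Q^2 + Q^3, so AVC = VC/Q = 51 - 12Q + Q^2 and MC = dTC/dQ = 51 - 24Q + 3Q^2.
The AVC parabola has its vertex at Q = 12/2 = 6, where AVC = 51 - 12·6 + 6^2 = $15.
With P < min AVC ($8 < $15), every unit sold adds to the loss.
Shutting down limits the loss to fixed cost, $445.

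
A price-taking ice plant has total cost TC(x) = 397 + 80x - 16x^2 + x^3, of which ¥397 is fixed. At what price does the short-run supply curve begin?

¥16 per unit

Short-run supply begins at min AVC. From VC = 80x - 16x^2 + x^3, AVC = 80 - 16x + x^2.
dAVC/dx = -16 + 2x = 0 gives x = 8. min AVC = 80 - 16·8 + 8^2 = 16.
For P < ¥16 the firm produces nothing.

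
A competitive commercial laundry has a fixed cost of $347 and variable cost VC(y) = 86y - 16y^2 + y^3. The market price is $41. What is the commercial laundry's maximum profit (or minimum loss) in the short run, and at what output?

AVC = 86 - 16y + y^2 has its minimum $22 at y = 8; price $41 clears that bar, so the firm operates.
With MC = 86 - 32y + 3y^2, P = MC on the upward-sloping part at y* = 9.
TR = 41·9 = 369. TC = 347 + 207 = 554. Profit = 369 − 554 = -$185.
That loss of $185 beats the $347 the firm would lose by shutting down; producing recovers $162 of fixed cost.

Profit = -$185 at y = 9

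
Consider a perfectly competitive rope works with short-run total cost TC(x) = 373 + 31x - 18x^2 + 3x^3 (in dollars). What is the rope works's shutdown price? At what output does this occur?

Short-run supply begins at min AVC. From VC = 31x - 18x^2 + 3x^3, AVC = 31 - 18x + 3x^2.
dAVC/dx = -18 + 6x = 0 gives x = 3. min AVC = 31 - 18·3 + 3·3^2 = 4.
The firm shuts down for any P below $4.

$4 per unit, at x = 3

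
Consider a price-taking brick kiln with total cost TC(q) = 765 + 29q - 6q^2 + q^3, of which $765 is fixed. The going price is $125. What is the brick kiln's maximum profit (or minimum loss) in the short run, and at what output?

Profit = -$125 at q = 8

AVC = 29 - 6q + q^2 has its minimum $20 at q = 3; price $125 clears that bar, so the firm operates.
With MC = 29 - 12q + 3q^2, P = MC on the upward-sloping part at q* = 8.
TR = 125·8 = 1000. TC = 765 + 360 = 1125. Profit = 1000 − 1125 = -$125.
That loss of $125 beats the $765 the firm would lose by shutting down; producing recovers $640 of fixed cost.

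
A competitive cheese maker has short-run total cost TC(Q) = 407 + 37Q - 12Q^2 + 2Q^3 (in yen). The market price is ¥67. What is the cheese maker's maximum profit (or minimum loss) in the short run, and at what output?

AVC = 37 - 12Q + 2Q^2 has its minimum ¥19 at Q = 3; price ¥67 clears that bar, so the firm operates.
With MC = 37 - 24Q + 6Q^2, P = MC on the upward-sloping part at Q* = 5.
TR = 67·5 = 335. TC = 407 + 135 = 542. Profit = 335 − 542 = -¥207.
That loss of ¥207 beats the ¥407 the firm would lose by shutting down; producing recovers ¥200 of fixed cost.

Profit = -¥207 at Q = 5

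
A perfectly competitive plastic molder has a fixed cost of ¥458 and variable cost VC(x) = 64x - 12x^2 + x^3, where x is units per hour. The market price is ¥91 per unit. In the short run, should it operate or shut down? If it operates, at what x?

Produce at x = 9

Strip out fixed cost: VC = 64x - 12x^2 + x^3. Then AVC = 64 - 12x + x^2 and MC = 64 - 24x + 3x^2.
AVC is minimized where dAVC/dx = -12 + 2x = 0, at x = 6; min AVC = 64 - 12·6 + 6^2 = ¥28.
Since P = ¥91 ≥ min AVC = ¥28, price covers variable cost and the firm should produce.
Set P = MC: 91 = 64 - 24x + 3x^2 → -27 - 24x + 3x^2 = 0. The roots are x = -1 and x = 9; the profit-maximizing output is on the rising part of MC, so x* = 9.
Check: AVC at x = 9 is ¥37 ≤ P, so revenue covers variable cost.
Profit = P·x − TC = 91·9 − 791 = ¥28.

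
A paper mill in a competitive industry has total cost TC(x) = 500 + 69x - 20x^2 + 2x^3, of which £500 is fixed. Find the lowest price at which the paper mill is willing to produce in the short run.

£19 per unit

The firm shuts down when price falls below the minimum of average variable cost. AVC = VC/x = 69 - 20x + 2x^2.
dAVC/dx = -20 + 4x = 0 gives x = 5. min AVC = 69 - 20·5 + 2·5^2 = 19.
The firm shuts down for any P below £19.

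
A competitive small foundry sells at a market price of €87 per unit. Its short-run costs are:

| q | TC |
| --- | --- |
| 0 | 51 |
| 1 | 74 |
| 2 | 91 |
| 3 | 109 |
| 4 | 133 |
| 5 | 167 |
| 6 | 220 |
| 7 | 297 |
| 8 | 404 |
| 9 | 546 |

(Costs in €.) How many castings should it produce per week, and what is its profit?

Profit at each row (π = 87q − TC): q=0: -51; q=1: 13; q=2: 83; q=3: 152; q=4: 215; q=5: 268; q=6: 302; q=7: 312; q=8: 292; q=9: 237.
Profit is maximized at q = 7. AVC there is 246/7 = €35.14 ≤ P, so producing beats shutting down (which would give -€51).

q = 7; profit = €312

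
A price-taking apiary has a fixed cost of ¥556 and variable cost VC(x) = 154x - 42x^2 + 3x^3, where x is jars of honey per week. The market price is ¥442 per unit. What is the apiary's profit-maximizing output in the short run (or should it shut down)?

Produce at x = 12

Variable cost is VC = 154x - 42x^2 + 3x^3, so AVC = VC/x = 154 - 42x + 3x^2 and MC = dTC/dx = 154 - 84x + 9x^2.
The AVC parabola has its vertex at x = 42/6 = 7, where AVC = 154 - 42·7 + 3·7^2 = ¥7.
P = ¥442 exceeds min AVC = ¥7, so the firm stays open.
P = MC gives -288 - 84x + 9x^2 = 0, with roots -8/3 and 12. Take the larger (rising MC): x* = 12.
Check: AVC at x = 12 is ¥82 ≤ P, so revenue covers variable cost.
Profit = P·x − TC = 442·12 − 1540 = ¥3764.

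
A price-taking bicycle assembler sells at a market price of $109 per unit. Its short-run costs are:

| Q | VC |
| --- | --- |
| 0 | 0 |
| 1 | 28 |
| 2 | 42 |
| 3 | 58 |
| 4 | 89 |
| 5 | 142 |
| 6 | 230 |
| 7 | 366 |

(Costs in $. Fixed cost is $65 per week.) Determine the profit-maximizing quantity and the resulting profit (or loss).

Q = 6; profit = $359

Tabulate TR − TC: Q=0: -65; Q=1: 16; Q=2: 111; Q=3: 204; Q=4: 282; Q=5: 338; Q=6: 359; Q=7: 332.
Profit is maximized at Q = 6. AVC there is 230/6 = $38.33 ≤ P, so producing beats shutting down (which would give -$65).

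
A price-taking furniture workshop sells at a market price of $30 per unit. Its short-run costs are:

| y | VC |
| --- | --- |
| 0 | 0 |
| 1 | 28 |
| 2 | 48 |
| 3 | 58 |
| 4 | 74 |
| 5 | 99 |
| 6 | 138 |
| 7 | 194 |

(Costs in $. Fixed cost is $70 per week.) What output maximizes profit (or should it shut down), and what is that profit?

y = 5; profit = -$19

Profit at each row (π = 30y − TC): y=0: -70; y=1: -68; y=2: -58; y=3: -38; y=4: -24; y=5: -19; y=6: -28; y=7: -54.
Profit is maximized at y = 5. AVC there is 99/5 = $19.80 ≤ P, so producing beats shutting down (which would give -$70).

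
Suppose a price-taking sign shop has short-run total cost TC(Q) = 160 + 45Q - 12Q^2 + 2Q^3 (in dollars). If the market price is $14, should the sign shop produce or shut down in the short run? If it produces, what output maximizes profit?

Variable cost is VC = 45Q - 12Q^2 + 2Q^3, so AVC = VC/Q = 45 - 12Q + 2Q^2 and MC = dTC/dQ = 45 - 24Q + 6Q^2.
The AVC parabola has its vertex at Q = 12/4 = 3, where AVC = 45 - 12·3 + 2·3^2 = $27.
P = $14 lies below min AVC = $27; no output level covers variable cost.
Shutting down limits the loss to fixed cost, $160.

Shut down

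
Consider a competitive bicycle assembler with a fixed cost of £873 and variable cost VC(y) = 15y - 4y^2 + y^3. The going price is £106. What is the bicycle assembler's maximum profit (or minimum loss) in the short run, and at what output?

AVC = 15 - 4y + y^2 has its minimum £11 at y = 2; price £106 clears that bar, so the firm operates.
With MC = 15 - 8y + 3y^2, P = MC on the upward-sloping part at y* = 7.
TR = 106·7 = 742. TC = 873 + 252 = 1125. Profit = 742 − 1125 = -£383.
By producing, the firm covers all variable cost plus £490 of fixed cost; shutting down would lose the full £873.

Profit = -£383 at y = 7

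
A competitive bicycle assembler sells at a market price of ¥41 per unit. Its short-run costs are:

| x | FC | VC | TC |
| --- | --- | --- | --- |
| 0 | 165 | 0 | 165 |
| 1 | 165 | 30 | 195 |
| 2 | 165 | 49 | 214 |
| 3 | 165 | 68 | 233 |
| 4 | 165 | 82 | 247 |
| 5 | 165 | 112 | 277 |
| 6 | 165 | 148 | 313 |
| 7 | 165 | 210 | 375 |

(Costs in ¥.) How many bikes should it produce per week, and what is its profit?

x = 6; profit = -¥67

Tabulate TR − TC: x=0: -165; x=1: -154; x=2: -132; x=3: -110; x=4: -83; x=5: -72; x=6: -67; x=7: -88.
Profit is maximized at x = 6. AVC there is 148/6 = ¥24.67 ≤ P, so producing beats shutting down (which would give -¥165).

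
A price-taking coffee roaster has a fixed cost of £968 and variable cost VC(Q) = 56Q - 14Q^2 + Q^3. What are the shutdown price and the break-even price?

AVC = 56 - 14Q + Q^2; minimized at Q = 7, giving min AVC = £7. That is the shutdown price.
ATC = 968/Q + 56 - 14Q + Q^2. Setting dATC/dQ = −968/Q^2 − 14 + 2Q = 0 gives Q = 11 (since 2·11^3 − 14·11^2 = 968).
min ATC = 968/11 + 56 − 14·11 + 11^2 = £111. That is the break-even price.
Between these two prices the firm operates at a loss; above £111 it earns a profit.

Shutdown price = £7; break-even price = £111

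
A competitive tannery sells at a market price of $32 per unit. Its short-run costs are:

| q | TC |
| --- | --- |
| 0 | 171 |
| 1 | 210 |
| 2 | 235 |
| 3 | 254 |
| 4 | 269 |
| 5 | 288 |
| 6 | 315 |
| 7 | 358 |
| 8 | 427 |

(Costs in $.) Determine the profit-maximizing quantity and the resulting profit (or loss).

q = 6; profit = -$123

Tabulate TR − TC: q=0: -171; q=1: -178; q=2: -171; q=3: -158; q=4: -141; q=5: -128; q=6: -123; q=7: -134; q=8: -171.
Profit is maximized at q = 6. AVC there is 144/6 = $24 ≤ P, so producing beats shutting down (which would give -$171).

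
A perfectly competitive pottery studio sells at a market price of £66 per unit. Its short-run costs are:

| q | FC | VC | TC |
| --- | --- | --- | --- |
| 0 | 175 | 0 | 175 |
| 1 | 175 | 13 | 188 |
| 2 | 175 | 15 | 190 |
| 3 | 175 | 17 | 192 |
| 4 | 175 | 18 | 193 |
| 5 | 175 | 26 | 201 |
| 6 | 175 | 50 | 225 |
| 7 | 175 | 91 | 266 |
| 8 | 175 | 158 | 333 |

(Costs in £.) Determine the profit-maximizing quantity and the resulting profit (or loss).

Compute π = P·q − TC at each output: q=0: -175; q=1: -122; q=2: -58; q=3: 6; q=4: 71; q=5: 129; q=6: 171; q=7: 196; q=8: 195.
Profit is maximized at q = 7. AVC there is 91/7 = £13 ≤ P, so producing beats shutting down (which would give -£175).

q = 7; profit = £196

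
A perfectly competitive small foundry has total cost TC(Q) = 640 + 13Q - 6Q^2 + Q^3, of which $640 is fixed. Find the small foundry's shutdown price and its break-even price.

Shutdown price = $4; break-even price = $109

Shutdown price = min AVC. AVC = 13 - 6Q + Q^2, with vertex at Q = 3 and minimum $4.
ATC = 640/Q + 13 - 6Q + Q^2. Setting dATC/dQ = −640/Q^2 − 6 + 2Q = 0 gives Q = 8 (since 2·8^3 − 6·8^2 = 640).
min ATC = 640/8 + 13 − 6·8 + 8^2 = $109. That is the break-even price.
Between these two prices the firm operates at a loss; above $109 it earns a profit.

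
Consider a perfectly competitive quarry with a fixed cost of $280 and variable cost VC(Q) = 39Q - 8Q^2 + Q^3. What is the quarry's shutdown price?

$23 per unit

The shutdown price is the minimum of AVC. VC = 39Q - 8Q^2 + Q^3, so AVC = 39 - 8Q + Q^2.
dAVC/dQ = -8 + 2Q = 0 gives Q = 4. min AVC = 39 - 8·4 + 4^2 = 23.
So the shutdown price is $23.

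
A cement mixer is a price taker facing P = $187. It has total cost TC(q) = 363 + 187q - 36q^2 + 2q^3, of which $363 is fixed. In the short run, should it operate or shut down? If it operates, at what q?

Produce at q = 12

From TC, MC = TC'(q) = 187 - 72q + 6q^2 and AVC = VC/q = 187 - 36q + 2q^2.
The AVC parabola has its vertex at q = 36/4 = 9, where AVC = 187 - 36·9 + 2·9^2 = $25.
Since P = $187 ≥ min AVC = $25, price covers variable cost and the firm should produce.
P = MC gives -72q + 6q^2 = 0, with roots 0 and 12. Take the larger (rising MC): q* = 12.
Check: AVC at q = 12 is $43 ≤ P, so revenue covers variable cost.
Profit = P·q − TC = 187·12 − 879 = $1365.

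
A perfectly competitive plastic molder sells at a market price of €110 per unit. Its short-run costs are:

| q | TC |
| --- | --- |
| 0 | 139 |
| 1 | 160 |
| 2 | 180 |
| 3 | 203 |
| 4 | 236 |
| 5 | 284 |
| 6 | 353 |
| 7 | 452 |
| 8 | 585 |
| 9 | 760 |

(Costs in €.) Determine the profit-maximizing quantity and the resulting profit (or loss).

q = 7; profit = €318

Profit at each row (π = 110q − TC): q=0: -139; q=1: -50; q=2: 40; q=3: 127; q=4: 204; q=5: 266; q=6: 307; q=7: 318; q=8: 295; q=9: 230.
Profit is maximized at q = 7. AVC there is 313/7 = €44.71 ≤ P, so producing beats shutting down (which would give -€139).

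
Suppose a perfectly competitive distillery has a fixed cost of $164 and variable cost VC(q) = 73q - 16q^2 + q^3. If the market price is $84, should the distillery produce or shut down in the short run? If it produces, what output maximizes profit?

Variable cost is VC = 73q - 16q^2 + q^3, so AVC = VC/q = 73 - 16q + q^2 and MC = dTC/dq = 73 - 32q + 3q^2.
AVC is minimized where dAVC/dq = -16 + 2q = 0, at q = 8; min AVC = 73 - 16·8 + 8^2 = $9.
P = $84 exceeds min AVC = $9, so the firm stays open.
P = MC gives -11 - 32q + 3q^2 = 0, with roots -1/3 and 11. Take the larger (rising MC): q* = 11.
Check: AVC at q = 11 is $18 ≤ P, so revenue covers variable cost.
Profit = P·q − TC = 84·11 − 362 = $562.

Produce at q = 11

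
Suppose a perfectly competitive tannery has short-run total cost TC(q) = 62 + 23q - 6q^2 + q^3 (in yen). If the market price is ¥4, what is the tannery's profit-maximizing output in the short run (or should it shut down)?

From TC, MC = TC'(q) = 23 - 12q + 3q^2 and AVC = VC/q = 23 - 6q + q^2.
AVC hits its minimum where MC = AVC, at q = 3, giving min AVC = 23 - 6·3 + 3^2 = ¥14.
With P < min AVC (¥4 < ¥14), every unit sold adds to the loss.
Best response: produce nothing and absorb the ¥62 fixed cost.

Shut down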